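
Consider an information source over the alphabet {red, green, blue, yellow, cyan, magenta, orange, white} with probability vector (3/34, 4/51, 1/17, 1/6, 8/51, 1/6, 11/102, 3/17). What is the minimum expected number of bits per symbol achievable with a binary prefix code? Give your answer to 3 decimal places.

Repeatedly combine the two least-probable nodes; the expected code length is the sum of the merged weights.
merge 1/17 + 4/51 → 7/51
merge 3/34 + 11/102 → 10/51
merge 7/51 + 8/51 → 5/17
merge 1/6 + 1/6 → 1/3
merge 3/17 + 10/51 → 19/51
merge 5/17 + 1/3 → 32/51
merge 19/51 + 32/51 → 1
L = 7/51 + 10/51 + 5/17 + 1/3 + 19/51 + 32/51 + 1 = 151/51 ≈ 2.961 bits/symbol.

2.961 bits/symbol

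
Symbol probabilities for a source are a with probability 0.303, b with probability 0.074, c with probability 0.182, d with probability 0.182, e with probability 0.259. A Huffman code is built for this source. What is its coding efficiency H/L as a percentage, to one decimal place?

Entropy H = −Σ p log₂ p ≈ 2.1994 bits.
Huffman merges: 37/500+91/500→32/125; 91/500+32/125→219/500; 259/1000+303/1000→281/500; 219/500+281/500→1. L = 282/125 ≈ 2.2560.
Efficiency = H/L = 2.1994/2.2560 = 97.5%.

97.5%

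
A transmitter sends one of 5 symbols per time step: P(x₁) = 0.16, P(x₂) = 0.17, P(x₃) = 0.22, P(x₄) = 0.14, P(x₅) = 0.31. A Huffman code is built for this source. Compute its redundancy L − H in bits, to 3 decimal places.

Entropy H = −Σ p log₂ p ≈ 2.2591 bits.
Huffman merges: 7/50+4/25→3/10; 17/100+11/50→39/100; 3/10+31/100→61/100; 39/100+61/100→1. L = 23/10 ≈ 2.3000.
L − H = 2.3000 − 2.2591 = 0.041 bits.

0.041 bits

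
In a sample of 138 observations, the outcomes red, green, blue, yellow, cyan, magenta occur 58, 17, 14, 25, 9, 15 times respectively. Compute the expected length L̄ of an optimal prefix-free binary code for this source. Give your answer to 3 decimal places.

2.326 bits/symbol

Probabilities are the counts divided by 138.
Repeatedly combine the two least-probable nodes; the expected code length is the sum of the merged weights.
merge 3/46 + 7/69 → 1/6
merge 5/46 + 17/138 → 16/69
merge 1/6 + 25/138 → 8/23
merge 16/69 + 8/23 → 40/69
merge 29/69 + 40/69 → 1
L = 1/6 + 16/69 + 8/23 + 40/69 + 1 = 107/46 ≈ 2.326 bits/symbol.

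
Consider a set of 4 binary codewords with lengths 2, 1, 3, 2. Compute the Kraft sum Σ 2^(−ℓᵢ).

1.125

With common denominator 2^3 = 8: Σ 2^(−ℓᵢ) = 2/8 + 4/8 + 1/8 + 2/8 = 9/8 = 1.125.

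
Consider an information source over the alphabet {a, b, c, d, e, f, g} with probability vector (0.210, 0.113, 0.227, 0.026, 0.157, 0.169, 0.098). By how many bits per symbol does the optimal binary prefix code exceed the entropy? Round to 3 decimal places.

0.055 bits

Entropy H = −Σ p log₂ p ≈ 2.6320 bits.
Huffman merges: 13/500+49/500→31/250; 113/1000+31/250→237/1000; 157/1000+169/1000→163/500; 21/100+227/1000→437/1000; 237/1000+163/500→563/1000; 437/1000+563/1000→1. L = 2687/1000 ≈ 2.6870.
L − H = 2.6870 − 2.6320 = 0.055 bits.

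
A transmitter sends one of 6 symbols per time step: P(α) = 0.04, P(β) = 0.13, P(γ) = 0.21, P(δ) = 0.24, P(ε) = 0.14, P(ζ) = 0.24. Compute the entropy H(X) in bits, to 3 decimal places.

H = −Σ pᵢ log₂ pᵢ.
−0.04·log₂(0.04) = 0.1858
−0.13·log₂(0.13) = 0.3826
−0.21·log₂(0.21) = 0.4728
−0.24·log₂(0.24) = 0.4941
−0.14·log₂(0.14) = 0.3971
−0.24·log₂(0.24) = 0.4941
Sum ≈ 2.4266 → 2.427 bits.

2.427 bits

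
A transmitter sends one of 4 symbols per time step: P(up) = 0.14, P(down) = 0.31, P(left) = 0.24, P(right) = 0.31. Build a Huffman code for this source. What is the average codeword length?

Repeatedly combine the two least-probable nodes; the expected code length is the sum of the merged weights.
merge 7/50 + 6/25 → 19/50
merge 31/100 + 31/100 → 31/50
merge 19/50 + 31/50 → 1
L = 19/50 + 31/50 + 1 = 2 bits/symbol.

2 bits/symbol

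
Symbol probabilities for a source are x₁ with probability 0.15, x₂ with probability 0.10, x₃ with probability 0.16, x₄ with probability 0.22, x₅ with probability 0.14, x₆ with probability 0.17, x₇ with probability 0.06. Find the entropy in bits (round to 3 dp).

H = −Σ pᵢ log₂ pᵢ.
−0.15·log₂(0.15) = 0.4105
−0.10·log₂(0.10) = 0.3322
−0.16·log₂(0.16) = 0.4230
−0.22·log₂(0.22) = 0.4806
−0.14·log₂(0.14) = 0.3971
−0.17·log₂(0.17) = 0.4346
−0.06·log₂(0.06) = 0.2435
Sum ≈ 2.7216 → 2.722 bits.

2.722 bits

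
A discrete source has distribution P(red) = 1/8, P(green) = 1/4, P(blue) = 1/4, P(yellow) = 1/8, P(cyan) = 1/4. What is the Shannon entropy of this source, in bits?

2.25 bits

Each probability is a power of 1/2, so log₂(1/p) is an integer.
H = Σ p·log₂(1/p) = 1/8·3 + 1/4·2 + 1/4·2 + 1/8·3 + 1/4·2 = 2.25 bits.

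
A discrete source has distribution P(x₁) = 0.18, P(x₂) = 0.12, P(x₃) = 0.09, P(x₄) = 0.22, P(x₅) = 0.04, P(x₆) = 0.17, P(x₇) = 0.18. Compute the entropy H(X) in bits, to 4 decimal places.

2.6713 bits

H = −Σ pᵢ log₂ pᵢ.
−0.18·log₂(0.18) = 0.4453
−0.12·log₂(0.12) = 0.3671
−0.09·log₂(0.09) = 0.3127
−0.22·log₂(0.22) = 0.4806
−0.04·log₂(0.04) = 0.1858
−0.17·log₂(0.17) = 0.4346
−0.18·log₂(0.18) = 0.4453
Sum ≈ 2.6713 → 2.6713 bits.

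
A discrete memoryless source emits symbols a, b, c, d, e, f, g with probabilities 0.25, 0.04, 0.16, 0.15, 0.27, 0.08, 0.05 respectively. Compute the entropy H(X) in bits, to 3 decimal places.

2.537 bits

H = −Σ pᵢ log₂ pᵢ.
−0.25·log₂(0.25) = 0.5000
−0.04·log₂(0.04) = 0.1858
−0.16·log₂(0.16) = 0.4230
−0.15·log₂(0.15) = 0.4105
−0.27·log₂(0.27) = 0.5100
−0.08·log₂(0.08) = 0.2915
−0.05·log₂(0.05) = 0.2161
Sum ≈ 2.5369 → 2.537 bits.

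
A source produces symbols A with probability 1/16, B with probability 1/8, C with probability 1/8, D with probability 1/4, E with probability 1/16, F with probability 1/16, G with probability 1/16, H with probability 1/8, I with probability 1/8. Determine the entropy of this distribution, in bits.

3 bits

Each probability is a power of 1/2, so log₂(1/p) is an integer.
H = Σ p·log₂(1/p) = 1/16·4 + 1/8·3 + 1/8·3 + 1/4·2 + 1/16·4 + 1/16·4 + 1/16·4 + 1/8·3 + 1/8·3 = 3 bits.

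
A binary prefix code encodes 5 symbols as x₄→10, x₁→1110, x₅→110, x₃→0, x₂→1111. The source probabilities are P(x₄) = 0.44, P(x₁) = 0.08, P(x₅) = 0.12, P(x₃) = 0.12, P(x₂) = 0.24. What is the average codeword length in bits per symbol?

2.64 bits/symbol

L̄ = Σ pᵢ·ℓᵢ = 0.44·2 + 0.08·4 + 0.12·3 + 0.12·1 + 0.24·4 = 2.64 bits/symbol.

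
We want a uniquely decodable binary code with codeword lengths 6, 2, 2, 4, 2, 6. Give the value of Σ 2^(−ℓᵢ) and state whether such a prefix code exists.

0.84375; yes

With common denominator 2^6 = 64: Σ 2^(−ℓᵢ) = 1/64 + 16/64 + 16/64 + 4/64 + 16/64 + 1/64 = 54/64 = 0.84375.
Kraft's inequality requires Σ ≤ 1; here Σ = 0.84375 ≤ 1, so such a prefix code exists.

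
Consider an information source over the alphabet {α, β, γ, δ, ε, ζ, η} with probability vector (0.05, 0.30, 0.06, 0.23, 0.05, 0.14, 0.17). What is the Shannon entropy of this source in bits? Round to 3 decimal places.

H = −Σ pᵢ log₂ pᵢ.
−0.05·log₂(0.05) = 0.2161
−0.30·log₂(0.30) = 0.5211
−0.06·log₂(0.06) = 0.2435
−0.23·log₂(0.23) = 0.4877
−0.05·log₂(0.05) = 0.2161
−0.14·log₂(0.14) = 0.3971
−0.17·log₂(0.17) = 0.4346
Sum ≈ 2.5162 → 2.516 bits.

2.516 bits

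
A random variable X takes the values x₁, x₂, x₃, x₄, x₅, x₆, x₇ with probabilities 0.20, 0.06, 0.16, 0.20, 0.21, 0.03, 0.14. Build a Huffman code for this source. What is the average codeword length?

Repeatedly combine the two least-probable nodes; the expected code length is the sum of the merged weights.
merge 3/100 + 3/50 → 9/100
merge 9/100 + 7/50 → 23/100
merge 4/25 + 1/5 → 9/25
merge 1/5 + 21/100 → 41/100
merge 23/100 + 9/25 → 59/100
merge 41/100 + 59/100 → 1
L = 9/100 + 23/100 + 9/25 + 41/100 + 59/100 + 1 = 67/25 = 2.68 bits/symbol.

2.68 bits/symbol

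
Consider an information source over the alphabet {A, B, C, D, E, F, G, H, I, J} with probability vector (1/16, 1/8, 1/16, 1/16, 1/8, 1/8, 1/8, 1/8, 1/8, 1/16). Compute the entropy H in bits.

Each probability is a power of 1/2, so log₂(1/p) is an integer.
H = Σ p·log₂(1/p) = 1/16·4 + 1/8·3 + 1/16·4 + 1/16·4 + 1/8·3 + 1/8·3 + 1/8·3 + 1/8·3 + 1/8·3 + 1/16·4 = 3.25 bits.

3.25 bits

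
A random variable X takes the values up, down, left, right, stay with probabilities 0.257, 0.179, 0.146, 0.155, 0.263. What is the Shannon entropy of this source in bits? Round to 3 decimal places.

2.277 bits

H = −Σ pᵢ log₂ pᵢ.
−0.257·log₂(0.257) = 0.5038
−0.179·log₂(0.179) = 0.4443
−0.146·log₂(0.146) = 0.4053
−0.155·log₂(0.155) = 0.4169
−0.263·log₂(0.263) = 0.5068
Sum ≈ 2.2770 → 2.277 bits.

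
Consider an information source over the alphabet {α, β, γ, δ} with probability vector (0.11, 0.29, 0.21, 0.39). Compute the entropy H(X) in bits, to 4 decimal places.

1.8708 bits

H = −Σ pᵢ log₂ pᵢ.
−0.11·log₂(0.11) = 0.3503
−0.29·log₂(0.29) = 0.5179
−0.21·log₂(0.21) = 0.4728
−0.39·log₂(0.39) = 0.5298
Sum ≈ 1.8708 → 1.8708 bits.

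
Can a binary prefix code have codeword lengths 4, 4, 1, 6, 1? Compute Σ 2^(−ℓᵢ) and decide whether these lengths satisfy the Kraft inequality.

1.140625; no

With common denominator 2^6 = 64: Σ 2^(−ℓᵢ) = 4/64 + 4/64 + 32/64 + 1/64 + 32/64 = 73/64 = 1.140625.
Kraft's inequality requires Σ ≤ 1; here Σ = 1.140625 > 1, so no such prefix code exists.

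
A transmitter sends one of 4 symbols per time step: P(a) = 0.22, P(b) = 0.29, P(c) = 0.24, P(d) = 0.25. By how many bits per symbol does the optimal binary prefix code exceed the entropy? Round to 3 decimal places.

0.007 bits

Entropy H = −Σ p log₂ p ≈ 1.9926 bits.
Huffman merges: 11/50+6/25→23/50; 1/4+29/100→27/50; 23/50+27/50→1. L = 2 ≈ 2.0000.
L − H = 2.0000 − 1.9926 = 0.007 bits.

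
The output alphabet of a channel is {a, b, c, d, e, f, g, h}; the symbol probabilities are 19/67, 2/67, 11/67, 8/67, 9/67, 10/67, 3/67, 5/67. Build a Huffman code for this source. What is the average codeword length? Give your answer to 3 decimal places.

Repeatedly combine the two least-probable nodes; the expected code length is the sum of the merged weights.
merge 2/67 + 3/67 → 5/67
merge 5/67 + 5/67 → 10/67
merge 8/67 + 9/67 → 17/67
merge 10/67 + 10/67 → 20/67
merge 11/67 + 17/67 → 28/67
merge 19/67 + 20/67 → 39/67
merge 28/67 + 39/67 → 1
L = 5/67 + 10/67 + 17/67 + 20/67 + 28/67 + 39/67 + 1 = 186/67 ≈ 2.776 bits/symbol.

2.776 bits/symbol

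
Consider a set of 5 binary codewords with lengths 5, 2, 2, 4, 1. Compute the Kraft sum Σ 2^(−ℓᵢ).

1.09375

With common denominator 2^5 = 32: Σ 2^(−ℓᵢ) = 1/32 + 8/32 + 8/32 + 2/32 + 16/32 = 35/32 = 1.09375.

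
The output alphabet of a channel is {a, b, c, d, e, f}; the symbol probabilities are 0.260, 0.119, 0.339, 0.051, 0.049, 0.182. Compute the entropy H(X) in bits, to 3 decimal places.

H = −Σ pᵢ log₂ pᵢ.
−0.260·log₂(0.260) = 0.5053
−0.119·log₂(0.119) = 0.3654
−0.339·log₂(0.339) = 0.5291
−0.051·log₂(0.051) = 0.2190
−0.049·log₂(0.049) = 0.2132
−0.182·log₂(0.182) = 0.4474
Sum ≈ 2.2793 → 2.279 bits.

2.279 bits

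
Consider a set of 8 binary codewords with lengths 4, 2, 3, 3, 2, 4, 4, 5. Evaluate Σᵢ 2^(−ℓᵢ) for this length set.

0.96875

With common denominator 2^5 = 32: Σ 2^(−ℓᵢ) = 2/32 + 8/32 + 4/32 + 4/32 + 8/32 + 2/32 + 2/32 + 1/32 = 31/32 = 0.96875.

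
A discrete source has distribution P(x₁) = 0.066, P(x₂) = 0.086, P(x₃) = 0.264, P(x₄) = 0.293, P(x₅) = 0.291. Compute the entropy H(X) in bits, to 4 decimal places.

2.1076 bits

H = −Σ pᵢ log₂ pᵢ.
−0.066·log₂(0.066) = 0.2588
−0.086·log₂(0.086) = 0.3044
−0.264·log₂(0.264) = 0.5072
−0.293·log₂(0.293) = 0.5189
−0.291·log₂(0.291) = 0.5182
Sum ≈ 2.1076 → 2.1076 bits.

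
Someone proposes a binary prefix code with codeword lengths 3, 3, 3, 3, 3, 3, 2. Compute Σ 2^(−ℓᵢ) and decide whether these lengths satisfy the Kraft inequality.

With common denominator 2^3 = 8: Σ 2^(−ℓᵢ) = 1/8 + 1/8 + 1/8 + 1/8 + 1/8 + 1/8 + 2/8 = 8/8 = 1.
Kraft's inequality requires Σ ≤ 1; here Σ = 1 ≤ 1, so such a prefix code exists.

1; yes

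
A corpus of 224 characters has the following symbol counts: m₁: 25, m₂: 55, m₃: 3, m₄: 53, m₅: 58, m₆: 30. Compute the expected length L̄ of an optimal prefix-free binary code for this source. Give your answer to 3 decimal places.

Probabilities are the counts divided by 224.
Repeatedly combine the two least-probable nodes; the expected code length is the sum of the merged weights.
merge 3/224 + 25/224 → 1/8
merge 1/8 + 15/112 → 29/112
merge 53/224 + 55/224 → 27/56
merge 29/112 + 29/112 → 29/56
merge 27/56 + 29/56 → 1
L = 1/8 + 29/112 + 27/56 + 29/56 + 1 = 267/112 ≈ 2.384 bits/symbol.

2.384 bits/symbol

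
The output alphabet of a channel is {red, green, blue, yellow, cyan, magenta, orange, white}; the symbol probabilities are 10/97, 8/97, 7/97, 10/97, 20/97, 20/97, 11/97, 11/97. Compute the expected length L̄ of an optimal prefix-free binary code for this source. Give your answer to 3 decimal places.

2.948 bits/symbol

Repeatedly combine the two least-probable nodes; the expected code length is the sum of the merged weights.
merge 7/97 + 8/97 → 15/97
merge 10/97 + 10/97 → 20/97
merge 11/97 + 11/97 → 22/97
merge 15/97 + 20/97 → 35/97
merge 20/97 + 20/97 → 40/97
merge 22/97 + 35/97 → 57/97
merge 40/97 + 57/97 → 1
L = 15/97 + 20/97 + 22/97 + 35/97 + 40/97 + 57/97 + 1 = 286/97 ≈ 2.948 bits/symbol.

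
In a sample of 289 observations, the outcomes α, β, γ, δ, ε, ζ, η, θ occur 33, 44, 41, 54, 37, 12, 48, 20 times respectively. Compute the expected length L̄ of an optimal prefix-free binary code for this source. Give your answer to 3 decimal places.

Probabilities are the counts divided by 289.
Repeatedly combine the two least-probable nodes; the expected code length is the sum of the merged weights.
merge 12/289 + 20/289 → 32/289
merge 32/289 + 33/289 → 65/289
merge 37/289 + 41/289 → 78/289
merge 44/289 + 48/289 → 92/289
merge 54/289 + 65/289 → 7/17
merge 78/289 + 92/289 → 10/17
merge 7/17 + 10/17 → 1
L = 32/289 + 65/289 + 78/289 + 92/289 + 7/17 + 10/17 + 1 = 845/289 ≈ 2.924 bits/symbol.

2.924 bits/symbol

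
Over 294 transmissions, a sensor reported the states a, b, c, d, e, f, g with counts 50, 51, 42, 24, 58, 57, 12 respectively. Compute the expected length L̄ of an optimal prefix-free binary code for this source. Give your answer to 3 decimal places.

Probabilities are the counts divided by 294.
Repeatedly combine the two least-probable nodes; the expected code length is the sum of the merged weights.
merge 2/49 + 4/49 → 6/49
merge 6/49 + 1/7 → 13/49
merge 25/147 + 17/98 → 101/294
merge 19/98 + 29/147 → 115/294
merge 13/49 + 101/294 → 179/294
merge 115/294 + 179/294 → 1
L = 6/49 + 13/49 + 101/294 + 115/294 + 179/294 + 1 = 803/294 ≈ 2.731 bits/symbol.

2.731 bits/symbol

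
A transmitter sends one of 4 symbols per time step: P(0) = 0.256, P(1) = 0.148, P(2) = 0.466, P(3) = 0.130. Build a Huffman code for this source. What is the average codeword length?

Repeatedly combine the two least-probable nodes; the expected code length is the sum of the merged weights.
merge 13/100 + 37/250 → 139/500
merge 32/125 + 139/500 → 267/500
merge 233/500 + 267/500 → 1
L = 139/500 + 267/500 + 1 = 453/250 = 1.812 bits/symbol.

1.812 bits/symbol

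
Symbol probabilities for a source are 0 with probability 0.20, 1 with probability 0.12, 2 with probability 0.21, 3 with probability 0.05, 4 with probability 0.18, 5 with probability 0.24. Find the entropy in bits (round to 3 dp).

2.460 bits

H = −Σ pᵢ log₂ pᵢ.
−0.20·log₂(0.20) = 0.4644
−0.12·log₂(0.12) = 0.3671
−0.21·log₂(0.21) = 0.4728
−0.05·log₂(0.05) = 0.2161
−0.18·log₂(0.18) = 0.4453
−0.24·log₂(0.24) = 0.4941
Sum ≈ 2.4598 → 2.460 bits.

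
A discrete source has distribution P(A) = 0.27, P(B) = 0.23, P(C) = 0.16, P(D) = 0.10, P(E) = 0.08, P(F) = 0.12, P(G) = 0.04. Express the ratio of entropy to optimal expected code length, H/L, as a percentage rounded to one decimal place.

99.1%

Entropy H = −Σ p log₂ p ≈ 2.5972 bits.
Huffman merges: 1/25+2/25→3/25; 1/10+3/25→11/50; 3/25+4/25→7/25; 11/50+23/100→9/20; 27/100+7/25→11/20; 9/20+11/20→1. L = 131/50 ≈ 2.6200.
Efficiency = H/L = 2.5972/2.6200 = 99.1%.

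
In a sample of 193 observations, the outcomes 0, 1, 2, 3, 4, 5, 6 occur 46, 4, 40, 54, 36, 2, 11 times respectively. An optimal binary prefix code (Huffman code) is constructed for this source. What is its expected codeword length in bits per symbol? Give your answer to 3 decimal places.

Probabilities are the counts divided by 193.
Repeatedly combine the two least-probable nodes; the expected code length is the sum of the merged weights.
merge 2/193 + 4/193 → 6/193
merge 6/193 + 11/193 → 17/193
merge 17/193 + 36/193 → 53/193
merge 40/193 + 46/193 → 86/193
merge 53/193 + 54/193 → 107/193
merge 86/193 + 107/193 → 1
L = 6/193 + 17/193 + 53/193 + 86/193 + 107/193 + 1 = 462/193 ≈ 2.394 bits/symbol.

2.394 bits/symbol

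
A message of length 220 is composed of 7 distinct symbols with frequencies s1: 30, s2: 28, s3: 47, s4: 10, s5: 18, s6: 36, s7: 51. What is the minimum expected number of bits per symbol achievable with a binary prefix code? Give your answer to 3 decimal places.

2.682 bits/symbol

Probabilities are the counts divided by 220.
Repeatedly combine the two least-probable nodes; the expected code length is the sum of the merged weights.
merge 1/22 + 9/110 → 7/55
merge 7/55 + 7/55 → 14/55
merge 3/22 + 9/55 → 3/10
merge 47/220 + 51/220 → 49/110
merge 14/55 + 3/10 → 61/110
merge 49/110 + 61/110 → 1
L = 7/55 + 14/55 + 3/10 + 49/110 + 61/110 + 1 = 59/22 ≈ 2.682 bits/symbol.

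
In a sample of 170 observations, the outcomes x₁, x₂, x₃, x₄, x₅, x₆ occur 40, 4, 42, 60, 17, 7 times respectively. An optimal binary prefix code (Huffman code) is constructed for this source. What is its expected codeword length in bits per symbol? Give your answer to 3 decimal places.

2.229 bits/symbol

Probabilities are the counts divided by 170.
Repeatedly combine the two least-probable nodes; the expected code length is the sum of the merged weights.
merge 2/85 + 7/170 → 11/170
merge 11/170 + 1/10 → 14/85
merge 14/85 + 4/17 → 2/5
merge 21/85 + 6/17 → 3/5
merge 2/5 + 3/5 → 1
L = 11/170 + 14/85 + 2/5 + 3/5 + 1 = 379/170 ≈ 2.229 bits/symbol.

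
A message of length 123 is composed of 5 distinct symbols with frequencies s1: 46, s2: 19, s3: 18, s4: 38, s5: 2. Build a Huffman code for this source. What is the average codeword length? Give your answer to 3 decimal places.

Probabilities are the counts divided by 123.
Repeatedly combine the two least-probable nodes; the expected code length is the sum of the merged weights.
merge 2/123 + 6/41 → 20/123
merge 19/123 + 20/123 → 13/41
merge 38/123 + 13/41 → 77/123
merge 46/123 + 77/123 → 1
L = 20/123 + 13/41 + 77/123 + 1 = 259/123 ≈ 2.106 bits/symbol.

2.106 bits/symbol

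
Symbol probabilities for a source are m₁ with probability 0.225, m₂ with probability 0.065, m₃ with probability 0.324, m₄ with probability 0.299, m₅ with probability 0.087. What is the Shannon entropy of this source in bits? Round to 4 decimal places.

H = −Σ pᵢ log₂ pᵢ.
−0.225·log₂(0.225) = 0.4842
−0.065·log₂(0.065) = 0.2563
−0.324·log₂(0.324) = 0.5268
−0.299·log₂(0.299) = 0.5208
−0.087·log₂(0.087) = 0.3065
Sum ≈ 2.0946 → 2.0946 bits.

2.0946 bits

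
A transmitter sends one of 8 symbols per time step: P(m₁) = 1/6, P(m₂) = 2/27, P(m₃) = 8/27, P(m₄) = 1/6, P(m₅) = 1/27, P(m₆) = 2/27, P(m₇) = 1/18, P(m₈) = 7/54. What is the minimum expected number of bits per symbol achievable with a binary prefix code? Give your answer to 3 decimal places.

Repeatedly combine the two least-probable nodes; the expected code length is the sum of the merged weights.
merge 1/27 + 1/18 → 5/54
merge 2/27 + 2/27 → 4/27
merge 5/54 + 7/54 → 2/9
merge 4/27 + 1/6 → 17/54
merge 1/6 + 2/9 → 7/18
merge 8/27 + 17/54 → 11/18
merge 7/18 + 11/18 → 1
L = 5/54 + 4/27 + 2/9 + 17/54 + 7/18 + 11/18 + 1 = 25/9 ≈ 2.778 bits/symbol.

2.778 bits/symbol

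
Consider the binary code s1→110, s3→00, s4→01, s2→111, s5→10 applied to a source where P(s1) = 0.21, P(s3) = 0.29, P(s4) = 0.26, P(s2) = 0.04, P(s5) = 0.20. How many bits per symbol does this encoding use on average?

2.25 bits/symbol

L̄ = Σ pᵢ·ℓᵢ = 0.21·3 + 0.29·2 + 0.26·2 + 0.04·3 + 0.20·2 = 2.25 bits/symbol.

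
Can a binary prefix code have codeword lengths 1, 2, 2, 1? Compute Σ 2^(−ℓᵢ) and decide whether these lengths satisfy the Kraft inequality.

With common denominator 2^2 = 4: Σ 2^(−ℓᵢ) = 2/4 + 1/4 + 1/4 + 2/4 = 6/4 = 1.5.
Kraft's inequality requires Σ ≤ 1; here Σ = 1.5 > 1, so no such prefix code exists.

1.5; no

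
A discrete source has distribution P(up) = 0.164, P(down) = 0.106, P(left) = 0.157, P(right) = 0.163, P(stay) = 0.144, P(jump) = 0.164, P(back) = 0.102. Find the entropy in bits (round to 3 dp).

H = −Σ pᵢ log₂ pᵢ.
−0.164·log₂(0.164) = 0.4278
−0.106·log₂(0.106) = 0.3432
−0.157·log₂(0.157) = 0.4194
−0.163·log₂(0.163) = 0.4266
−0.144·log₂(0.144) = 0.4026
−0.164·log₂(0.164) = 0.4278
−0.102·log₂(0.102) = 0.3359
Sum ≈ 2.7832 → 2.783 bits.

2.783 bits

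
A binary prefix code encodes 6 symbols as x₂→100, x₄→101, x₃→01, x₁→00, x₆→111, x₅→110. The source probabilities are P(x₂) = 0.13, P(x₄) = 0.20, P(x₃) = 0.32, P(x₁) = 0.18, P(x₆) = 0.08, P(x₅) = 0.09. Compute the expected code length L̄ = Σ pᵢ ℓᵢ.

L̄ = Σ pᵢ·ℓᵢ = 0.13·3 + 0.20·3 + 0.32·2 + 0.18·2 + 0.08·3 + 0.09·3 = 2.5 bits/symbol.

2.5 bits/symbol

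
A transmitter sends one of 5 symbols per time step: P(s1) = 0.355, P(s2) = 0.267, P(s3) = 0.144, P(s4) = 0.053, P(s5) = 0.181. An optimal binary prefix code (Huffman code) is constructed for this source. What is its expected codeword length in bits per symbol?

Repeatedly combine the two least-probable nodes; the expected code length is the sum of the merged weights.
merge 53/1000 + 18/125 → 197/1000
merge 181/1000 + 197/1000 → 189/500
merge 267/1000 + 71/200 → 311/500
merge 189/500 + 311/500 → 1
L = 197/1000 + 189/500 + 311/500 + 1 = 2197/1000 = 2.197 bits/symbol.

2.197 bits/symbol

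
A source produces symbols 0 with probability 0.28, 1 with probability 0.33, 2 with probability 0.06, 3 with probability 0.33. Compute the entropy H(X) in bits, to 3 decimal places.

1.813 bits

H = −Σ pᵢ log₂ pᵢ.
−0.28·log₂(0.28) = 0.5142
−0.33·log₂(0.33) = 0.5278
−0.06·log₂(0.06) = 0.2435
−0.33·log₂(0.33) = 0.5278
Sum ≈ 1.8134 → 1.813 bits.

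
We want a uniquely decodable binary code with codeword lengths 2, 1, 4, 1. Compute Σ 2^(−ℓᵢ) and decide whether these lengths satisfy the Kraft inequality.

1.3125; no

With common denominator 2^4 = 16: Σ 2^(−ℓᵢ) = 4/16 + 8/16 + 1/16 + 8/16 = 21/16 = 1.3125.
Kraft's inequality requires Σ ≤ 1; here Σ = 1.3125 > 1, so no such prefix code exists.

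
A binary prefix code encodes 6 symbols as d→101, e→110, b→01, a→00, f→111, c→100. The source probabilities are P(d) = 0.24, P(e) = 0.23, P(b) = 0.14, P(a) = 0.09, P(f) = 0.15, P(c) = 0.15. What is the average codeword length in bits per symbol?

L̄ = Σ pᵢ·ℓᵢ = 0.24·3 + 0.23·3 + 0.14·2 + 0.09·2 + 0.15·3 + 0.15·3 = 2.77 bits/symbol.

2.77 bits/symbol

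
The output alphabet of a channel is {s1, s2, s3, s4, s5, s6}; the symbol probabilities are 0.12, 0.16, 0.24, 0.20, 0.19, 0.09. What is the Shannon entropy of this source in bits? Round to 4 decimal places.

H = −Σ pᵢ log₂ pᵢ.
−0.12·log₂(0.12) = 0.3671
−0.16·log₂(0.16) = 0.4230
−0.24·log₂(0.24) = 0.4941
−0.20·log₂(0.20) = 0.4644
−0.19·log₂(0.19) = 0.4552
−0.09·log₂(0.09) = 0.3127
Sum ≈ 2.5165 → 2.5165 bits.

2.5165 bits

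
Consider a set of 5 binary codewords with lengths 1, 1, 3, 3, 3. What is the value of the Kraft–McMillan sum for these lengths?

1.375

With common denominator 2^3 = 8: Σ 2^(−ℓᵢ) = 4/8 + 4/8 + 1/8 + 1/8 + 1/8 = 11/8 = 1.375.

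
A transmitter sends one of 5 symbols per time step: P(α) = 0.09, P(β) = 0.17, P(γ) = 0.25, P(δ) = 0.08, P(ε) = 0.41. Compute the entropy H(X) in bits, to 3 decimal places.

2.066 bits

H = −Σ pᵢ log₂ pᵢ.
−0.09·log₂(0.09) = 0.3127
−0.17·log₂(0.17) = 0.4346
−0.25·log₂(0.25) = 0.5000
−0.08·log₂(0.08) = 0.2915
−0.41·log₂(0.41) = 0.5274
Sum ≈ 2.0661 → 2.066 bits.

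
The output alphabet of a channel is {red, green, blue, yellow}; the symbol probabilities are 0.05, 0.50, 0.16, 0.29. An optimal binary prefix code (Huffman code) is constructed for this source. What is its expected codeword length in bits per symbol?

1.71 bits/symbol

Repeatedly combine the two least-probable nodes; the expected code length is the sum of the merged weights.
merge 1/20 + 4/25 → 21/100
merge 21/100 + 29/100 → 1/2
merge 1/2 + 1/2 → 1
L = 21/100 + 1/2 + 1 = 171/100 = 1.71 bits/symbol.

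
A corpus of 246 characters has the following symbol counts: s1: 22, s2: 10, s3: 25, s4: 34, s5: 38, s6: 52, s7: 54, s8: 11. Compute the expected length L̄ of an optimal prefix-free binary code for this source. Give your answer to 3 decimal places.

Probabilities are the counts divided by 246.
Repeatedly combine the two least-probable nodes; the expected code length is the sum of the merged weights.
merge 5/123 + 11/246 → 7/82
merge 7/82 + 11/123 → 43/246
merge 25/246 + 17/123 → 59/246
merge 19/123 + 43/246 → 27/82
merge 26/123 + 9/41 → 53/123
merge 59/246 + 27/82 → 70/123
merge 53/123 + 70/123 → 1
L = 7/82 + 43/246 + 59/246 + 27/82 + 53/123 + 70/123 + 1 = 116/41 ≈ 2.829 bits/symbol.

2.829 bits/symbol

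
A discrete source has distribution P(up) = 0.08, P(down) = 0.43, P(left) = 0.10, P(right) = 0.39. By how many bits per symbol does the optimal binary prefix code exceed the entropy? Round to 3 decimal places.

0.073 bits

Entropy H = −Σ p log₂ p ≈ 1.6771 bits.
Huffman merges: 2/25+1/10→9/50; 9/50+39/100→57/100; 43/100+57/100→1. L = 7/4 ≈ 1.7500.
L − H = 1.7500 − 1.6771 = 0.073 bits.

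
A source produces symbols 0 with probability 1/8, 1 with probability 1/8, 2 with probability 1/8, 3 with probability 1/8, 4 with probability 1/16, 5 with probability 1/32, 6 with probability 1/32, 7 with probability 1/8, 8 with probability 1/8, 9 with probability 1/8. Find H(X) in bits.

3.1875 bits

Each probability is a power of 1/2, so log₂(1/p) is an integer.
H = Σ p·log₂(1/p) = 1/8·3 + 1/8·3 + 1/8·3 + 1/8·3 + 1/16·4 + 1/32·5 + 1/32·5 + 1/8·3 + 1/8·3 + 1/8·3 = 3.1875 bits.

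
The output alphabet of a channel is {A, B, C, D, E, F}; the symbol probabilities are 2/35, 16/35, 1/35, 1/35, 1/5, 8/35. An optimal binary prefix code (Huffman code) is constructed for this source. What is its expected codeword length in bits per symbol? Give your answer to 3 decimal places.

Repeatedly combine the two least-probable nodes; the expected code length is the sum of the merged weights.
merge 1/35 + 1/35 → 2/35
merge 2/35 + 2/35 → 4/35
merge 4/35 + 1/5 → 11/35
merge 8/35 + 11/35 → 19/35
merge 16/35 + 19/35 → 1
L = 2/35 + 4/35 + 11/35 + 19/35 + 1 = 71/35 ≈ 2.029 bits/symbol.

2.029 bits/symbol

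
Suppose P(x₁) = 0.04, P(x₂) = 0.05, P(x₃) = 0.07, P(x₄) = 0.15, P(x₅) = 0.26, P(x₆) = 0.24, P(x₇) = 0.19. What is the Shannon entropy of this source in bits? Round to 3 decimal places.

2.536 bits

H = −Σ pᵢ log₂ pᵢ.
−0.04·log₂(0.04) = 0.1858
−0.05·log₂(0.05) = 0.2161
−0.07·log₂(0.07) = 0.2686
−0.15·log₂(0.15) = 0.4105
−0.26·log₂(0.26) = 0.5053
−0.24·log₂(0.24) = 0.4941
−0.19·log₂(0.19) = 0.4552
Sum ≈ 2.5356 → 2.536 bits.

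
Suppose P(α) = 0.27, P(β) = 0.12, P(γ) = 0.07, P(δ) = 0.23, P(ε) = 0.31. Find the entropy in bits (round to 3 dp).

2.157 bits

H = −Σ pᵢ log₂ pᵢ.
−0.27·log₂(0.27) = 0.5100
−0.12·log₂(0.12) = 0.3671
−0.07·log₂(0.07) = 0.2686
−0.23·log₂(0.23) = 0.4877
−0.31·log₂(0.31) = 0.5238
Sum ≈ 2.1571 → 2.157 bits.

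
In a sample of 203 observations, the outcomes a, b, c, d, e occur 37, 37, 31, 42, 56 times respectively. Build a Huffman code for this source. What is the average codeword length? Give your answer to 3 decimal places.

Probabilities are the counts divided by 203.
Repeatedly combine the two least-probable nodes; the expected code length is the sum of the merged weights.
merge 31/203 + 37/203 → 68/203
merge 37/203 + 6/29 → 79/203
merge 8/29 + 68/203 → 124/203
merge 79/203 + 124/203 → 1
L = 68/203 + 79/203 + 124/203 + 1 = 474/203 ≈ 2.335 bits/symbol.

2.335 bits/symbol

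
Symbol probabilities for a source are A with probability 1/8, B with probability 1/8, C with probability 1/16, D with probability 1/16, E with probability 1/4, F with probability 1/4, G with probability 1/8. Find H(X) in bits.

2.625 bits

Each probability is a power of 1/2, so log₂(1/p) is an integer.
H = Σ p·log₂(1/p) = 1/8·3 + 1/8·3 + 1/16·4 + 1/16·4 + 1/4·2 + 1/4·2 + 1/8·3 = 2.625 bits.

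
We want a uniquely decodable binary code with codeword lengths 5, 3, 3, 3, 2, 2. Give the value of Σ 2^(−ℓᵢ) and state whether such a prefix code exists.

0.90625; yes

With common denominator 2^5 = 32: Σ 2^(−ℓᵢ) = 1/32 + 4/32 + 4/32 + 4/32 + 8/32 + 8/32 = 29/32 = 0.90625.
Kraft's inequality requires Σ ≤ 1; here Σ = 0.90625 ≤ 1, so such a prefix code exists.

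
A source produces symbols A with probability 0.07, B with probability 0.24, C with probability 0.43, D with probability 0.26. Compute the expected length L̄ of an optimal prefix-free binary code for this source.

1.88 bits/symbol

Repeatedly combine the two least-probable nodes; the expected code length is the sum of the merged weights.
merge 7/100 + 6/25 → 31/100
merge 13/50 + 31/100 → 57/100
merge 43/100 + 57/100 → 1
L = 31/100 + 57/100 + 1 = 47/25 = 1.88 bits/symbol.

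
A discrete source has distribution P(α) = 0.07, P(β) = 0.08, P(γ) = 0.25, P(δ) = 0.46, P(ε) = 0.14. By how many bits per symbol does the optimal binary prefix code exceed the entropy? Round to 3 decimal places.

Entropy H = −Σ p log₂ p ≈ 1.9725 bits.
Huffman merges: 7/100+2/25→3/20; 7/50+3/20→29/100; 1/4+29/100→27/50; 23/50+27/50→1. L = 99/50 ≈ 1.9800.
L − H = 1.9800 − 1.9725 = 0.007 bits.

0.007 bits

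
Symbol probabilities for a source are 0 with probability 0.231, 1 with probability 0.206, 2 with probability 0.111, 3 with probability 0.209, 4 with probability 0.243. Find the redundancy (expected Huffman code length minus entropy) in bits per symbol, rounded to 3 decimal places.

Entropy H = −Σ p log₂ p ≈ 2.2779 bits.
Huffman merges: 111/1000+103/500→317/1000; 209/1000+231/1000→11/25; 243/1000+317/1000→14/25; 11/25+14/25→1. L = 2317/1000 ≈ 2.3170.
L − H = 2.3170 − 2.2779 = 0.039 bits.

0.039 bits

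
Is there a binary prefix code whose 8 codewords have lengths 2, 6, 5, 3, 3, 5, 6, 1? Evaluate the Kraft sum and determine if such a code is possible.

1.09375; no

With common denominator 2^6 = 64: Σ 2^(−ℓᵢ) = 16/64 + 1/64 + 2/64 + 8/64 + 8/64 + 2/64 + 1/64 + 32/64 = 70/64 = 1.09375.
Kraft's inequality requires Σ ≤ 1; here Σ = 1.09375 > 1, so no such prefix code exists.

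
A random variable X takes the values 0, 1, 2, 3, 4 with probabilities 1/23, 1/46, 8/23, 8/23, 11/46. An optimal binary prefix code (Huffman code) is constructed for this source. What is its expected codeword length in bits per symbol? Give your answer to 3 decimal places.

Repeatedly combine the two least-probable nodes; the expected code length is the sum of the merged weights.
merge 1/46 + 1/23 → 3/46
merge 3/46 + 11/46 → 7/23
merge 7/23 + 8/23 → 15/23
merge 8/23 + 15/23 → 1
L = 3/46 + 7/23 + 15/23 + 1 = 93/46 ≈ 2.022 bits/symbol.

2.022 bits/symbol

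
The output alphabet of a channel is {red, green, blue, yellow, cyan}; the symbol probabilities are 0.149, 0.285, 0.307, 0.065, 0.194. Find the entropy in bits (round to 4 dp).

H = −Σ pᵢ log₂ pᵢ.
−0.149·log₂(0.149) = 0.4092
−0.285·log₂(0.285) = 0.5161
−0.307·log₂(0.307) = 0.5230
−0.065·log₂(0.065) = 0.2563
−0.194·log₂(0.194) = 0.4590
Sum ≈ 2.1637 → 2.1637 bits.

2.1637 bits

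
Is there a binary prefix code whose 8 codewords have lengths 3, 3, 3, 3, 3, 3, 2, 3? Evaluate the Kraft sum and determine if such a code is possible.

With common denominator 2^3 = 8: Σ 2^(−ℓᵢ) = 1/8 + 1/8 + 1/8 + 1/8 + 1/8 + 1/8 + 2/8 + 1/8 = 9/8 = 1.125.
Kraft's inequality requires Σ ≤ 1; here Σ = 1.125 > 1, so no such prefix code exists.

1.125; no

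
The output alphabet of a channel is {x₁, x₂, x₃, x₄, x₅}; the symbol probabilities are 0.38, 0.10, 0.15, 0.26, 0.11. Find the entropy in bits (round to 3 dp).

2.129 bits

H = −Σ pᵢ log₂ pᵢ.
−0.38·log₂(0.38) = 0.5305
−0.10·log₂(0.10) = 0.3322
−0.15·log₂(0.15) = 0.4105
−0.26·log₂(0.26) = 0.5053
−0.11·log₂(0.11) = 0.3503
Sum ≈ 2.1288 → 2.129 bits.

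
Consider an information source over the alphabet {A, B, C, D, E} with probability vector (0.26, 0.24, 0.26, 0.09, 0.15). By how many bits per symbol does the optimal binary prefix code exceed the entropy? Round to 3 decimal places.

0.012 bits

Entropy H = −Σ p log₂ p ≈ 2.2279 bits.
Huffman merges: 9/100+3/20→6/25; 6/25+6/25→12/25; 13/50+13/50→13/25; 12/25+13/25→1. L = 56/25 ≈ 2.2400.
L − H = 2.2400 − 2.2279 = 0.012 bits.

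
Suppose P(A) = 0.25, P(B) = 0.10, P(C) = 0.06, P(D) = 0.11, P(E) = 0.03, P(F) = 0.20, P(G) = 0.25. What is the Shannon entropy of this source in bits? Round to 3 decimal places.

H = −Σ pᵢ log₂ pᵢ.
−0.25·log₂(0.25) = 0.5000
−0.10·log₂(0.10) = 0.3322
−0.06·log₂(0.06) = 0.2435
−0.11·log₂(0.11) = 0.3503
−0.03·log₂(0.03) = 0.1518
−0.20·log₂(0.20) = 0.4644
−0.25·log₂(0.25) = 0.5000
Sum ≈ 2.5422 → 2.542 bits.

2.542 bits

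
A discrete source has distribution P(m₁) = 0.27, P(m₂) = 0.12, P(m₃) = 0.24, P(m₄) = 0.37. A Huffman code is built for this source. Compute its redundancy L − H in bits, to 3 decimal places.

0.088 bits

Entropy H = −Σ p log₂ p ≈ 1.9020 bits.
Huffman merges: 3/25+6/25→9/25; 27/100+9/25→63/100; 37/100+63/100→1. L = 199/100 ≈ 1.9900.
L − H = 1.9900 − 1.9020 = 0.088 bits.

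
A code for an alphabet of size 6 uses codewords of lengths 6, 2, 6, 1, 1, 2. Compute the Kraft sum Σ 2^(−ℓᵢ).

1.53125

With common denominator 2^6 = 64: Σ 2^(−ℓᵢ) = 1/64 + 16/64 + 1/64 + 32/64 + 32/64 + 16/64 = 98/64 = 1.53125.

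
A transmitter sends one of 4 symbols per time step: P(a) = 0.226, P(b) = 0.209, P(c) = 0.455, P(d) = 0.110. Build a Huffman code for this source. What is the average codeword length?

1.864 bits/symbol

Repeatedly combine the two least-probable nodes; the expected code length is the sum of the merged weights.
merge 11/100 + 209/1000 → 319/1000
merge 113/500 + 319/1000 → 109/200
merge 91/200 + 109/200 → 1
L = 319/1000 + 109/200 + 1 = 233/125 = 1.864 bits/symbol.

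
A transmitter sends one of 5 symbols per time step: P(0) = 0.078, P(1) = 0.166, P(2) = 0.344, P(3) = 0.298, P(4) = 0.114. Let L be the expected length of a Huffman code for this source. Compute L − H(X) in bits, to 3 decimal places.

0.068 bits

Entropy H = −Σ p log₂ p ≈ 2.1244 bits.
Huffman merges: 39/500+57/500→24/125; 83/500+24/125→179/500; 149/500+43/125→321/500; 179/500+321/500→1. L = 274/125 ≈ 2.1920.
L − H = 2.1920 − 2.1244 = 0.068 bits.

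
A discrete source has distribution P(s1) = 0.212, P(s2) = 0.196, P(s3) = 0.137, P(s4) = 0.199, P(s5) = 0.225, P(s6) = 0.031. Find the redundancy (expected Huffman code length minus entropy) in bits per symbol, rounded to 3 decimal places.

0.101 bits

Entropy H = −Σ p log₂ p ≈ 2.4312 bits.
Huffman merges: 31/1000+137/1000→21/125; 21/125+49/250→91/250; 199/1000+53/250→411/1000; 9/40+91/250→589/1000; 411/1000+589/1000→1. L = 633/250 ≈ 2.5320.
L − H = 2.5320 − 2.4312 = 0.101 bits.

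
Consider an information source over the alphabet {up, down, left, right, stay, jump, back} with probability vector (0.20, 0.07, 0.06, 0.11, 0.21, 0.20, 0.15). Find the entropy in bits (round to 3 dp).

2.675 bits

H = −Σ pᵢ log₂ pᵢ.
−0.20·log₂(0.20) = 0.4644
−0.07·log₂(0.07) = 0.2686
−0.06·log₂(0.06) = 0.2435
−0.11·log₂(0.11) = 0.3503
−0.21·log₂(0.21) = 0.4728
−0.20·log₂(0.20) = 0.4644
−0.15·log₂(0.15) = 0.4105
Sum ≈ 2.6745 → 2.675 bits.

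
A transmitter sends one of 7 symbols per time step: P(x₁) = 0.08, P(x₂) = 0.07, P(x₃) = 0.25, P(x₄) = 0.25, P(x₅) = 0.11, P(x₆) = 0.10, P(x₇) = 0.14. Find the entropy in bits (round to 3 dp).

2.640 bits

H = −Σ pᵢ log₂ pᵢ.
−0.08·log₂(0.08) = 0.2915
−0.07·log₂(0.07) = 0.2686
−0.25·log₂(0.25) = 0.5000
−0.25·log₂(0.25) = 0.5000
−0.11·log₂(0.11) = 0.3503
−0.10·log₂(0.10) = 0.3322
−0.14·log₂(0.14) = 0.3971
Sum ≈ 2.6397 → 2.640 bits.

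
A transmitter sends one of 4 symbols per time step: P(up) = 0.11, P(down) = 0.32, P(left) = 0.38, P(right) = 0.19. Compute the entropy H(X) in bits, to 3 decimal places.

1.862 bits

H = −Σ pᵢ log₂ pᵢ.
−0.11·log₂(0.11) = 0.3503
−0.32·log₂(0.32) = 0.5260
−0.38·log₂(0.38) = 0.5305
−0.19·log₂(0.19) = 0.4552
Sum ≈ 1.8620 → 1.862 bits.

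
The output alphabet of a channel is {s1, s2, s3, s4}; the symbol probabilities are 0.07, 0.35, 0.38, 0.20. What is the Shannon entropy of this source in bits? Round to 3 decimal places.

H = −Σ pᵢ log₂ pᵢ.
−0.07·log₂(0.07) = 0.2686
−0.35·log₂(0.35) = 0.5301
−0.38·log₂(0.38) = 0.5305
−0.20·log₂(0.20) = 0.4644
Sum ≈ 1.7935 → 1.793 bits.

1.793 bits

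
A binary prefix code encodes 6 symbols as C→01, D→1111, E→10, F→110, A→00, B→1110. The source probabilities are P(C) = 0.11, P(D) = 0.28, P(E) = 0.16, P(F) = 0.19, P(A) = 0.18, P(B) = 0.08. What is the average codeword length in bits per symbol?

2.91 bits/symbol

L̄ = Σ pᵢ·ℓᵢ = 0.11·2 + 0.28·4 + 0.16·2 + 0.19·3 + 0.18·2 + 0.08·4 = 2.91 bits/symbol.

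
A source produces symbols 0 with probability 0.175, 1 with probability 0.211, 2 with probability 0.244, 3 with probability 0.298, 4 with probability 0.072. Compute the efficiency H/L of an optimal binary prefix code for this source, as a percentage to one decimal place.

98.1%

Entropy H = −Σ p log₂ p ≈ 2.2040 bits.
Huffman merges: 9/125+7/40→247/1000; 211/1000+61/250→91/200; 247/1000+149/500→109/200; 91/200+109/200→1. L = 2247/1000 ≈ 2.2470.
Efficiency = H/L = 2.2040/2.2470 = 98.1%.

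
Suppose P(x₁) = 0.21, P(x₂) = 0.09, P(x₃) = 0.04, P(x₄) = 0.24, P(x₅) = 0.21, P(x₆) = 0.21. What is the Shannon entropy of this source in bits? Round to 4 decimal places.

H = −Σ pᵢ log₂ pᵢ.
−0.21·log₂(0.21) = 0.4728
−0.09·log₂(0.09) = 0.3127
−0.04·log₂(0.04) = 0.1858
−0.24·log₂(0.24) = 0.4941
−0.21·log₂(0.21) = 0.4728
−0.21·log₂(0.21) = 0.4728
Sum ≈ 2.4110 → 2.4110 bits.

2.4110 bits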